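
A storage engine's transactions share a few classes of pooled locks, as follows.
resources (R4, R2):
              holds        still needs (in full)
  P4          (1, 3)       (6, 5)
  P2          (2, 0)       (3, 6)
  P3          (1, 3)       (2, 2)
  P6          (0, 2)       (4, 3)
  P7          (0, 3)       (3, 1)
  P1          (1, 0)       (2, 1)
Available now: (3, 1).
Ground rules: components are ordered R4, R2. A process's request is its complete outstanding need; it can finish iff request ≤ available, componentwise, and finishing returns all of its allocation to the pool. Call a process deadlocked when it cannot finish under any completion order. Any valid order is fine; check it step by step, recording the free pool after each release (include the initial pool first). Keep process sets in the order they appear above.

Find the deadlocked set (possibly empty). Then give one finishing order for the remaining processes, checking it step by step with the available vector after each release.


Nothing here is deadlocked.
Key observation: starting with P7, each completion frees enough for the next — no one is permanently blocked.
The rest can finish in the order P7, P3, P1, P2, P6, P4. Walking it through:
  pool = (3, 1)
  P7: need (3, 1) fits (3, 1); releases (0, 3), pool now (3, 4)
  P3: need (2, 2) fits (3, 4); releases (1, 3), pool now (4, 7)
  P1: need (2, 1) fits (4, 7); releases (1, 0), pool now (5, 7)
  P2: need (3, 6) fits (5, 7); releases (2, 0), pool now (7, 7)
  P6: need (4, 3) fits (7, 7); releases (0, 2), pool now (7, 9)
  P4: need (6, 5) fits (7, 9); releases (1, 3), pool now (8, 12)


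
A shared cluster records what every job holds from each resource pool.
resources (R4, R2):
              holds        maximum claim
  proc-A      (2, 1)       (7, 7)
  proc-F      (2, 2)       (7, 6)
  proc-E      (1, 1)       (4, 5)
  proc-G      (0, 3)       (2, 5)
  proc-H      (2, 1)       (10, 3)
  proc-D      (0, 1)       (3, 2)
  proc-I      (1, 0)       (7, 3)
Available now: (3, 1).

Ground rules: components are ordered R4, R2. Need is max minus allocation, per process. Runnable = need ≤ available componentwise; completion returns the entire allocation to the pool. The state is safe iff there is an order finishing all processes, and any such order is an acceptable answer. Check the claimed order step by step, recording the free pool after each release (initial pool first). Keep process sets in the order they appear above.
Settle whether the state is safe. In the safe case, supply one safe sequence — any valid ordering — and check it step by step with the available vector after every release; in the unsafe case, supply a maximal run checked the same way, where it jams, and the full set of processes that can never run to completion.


UNSAFE.
Key observation: once proc-D, proc-G, proc-E finish, the pool peaks at (4, 6) — and every remaining process still needs more R4 than that.
Going as far as possible: proc-D, proc-G, proc-E; after that, nothing fits. Check, step by step:
  pool = (3, 1)
  proc-D needs (3, 1) <= (3, 1) -> finishes; pool += (0, 1) = (3, 2)
  proc-G needs (2, 2) <= (3, 2) -> finishes; pool += (0, 3) = (3, 5)
  proc-E needs (3, 4) <= (3, 5) -> finishes; pool += (1, 1) = (4, 6)
  proc-A cannot run: need (5, 6) vs free (4, 6) (insufficient R4)
  proc-F cannot run: need (5, 4) vs free (4, 6) (insufficient R4)
  proc-H cannot run: need (8, 2) vs free (4, 6) (insufficient R4)
  proc-I cannot run: need (6, 3) vs free (4, 6) (insufficient R4)
Processes that can never finish: proc-A, proc-F, proc-H and proc-I.


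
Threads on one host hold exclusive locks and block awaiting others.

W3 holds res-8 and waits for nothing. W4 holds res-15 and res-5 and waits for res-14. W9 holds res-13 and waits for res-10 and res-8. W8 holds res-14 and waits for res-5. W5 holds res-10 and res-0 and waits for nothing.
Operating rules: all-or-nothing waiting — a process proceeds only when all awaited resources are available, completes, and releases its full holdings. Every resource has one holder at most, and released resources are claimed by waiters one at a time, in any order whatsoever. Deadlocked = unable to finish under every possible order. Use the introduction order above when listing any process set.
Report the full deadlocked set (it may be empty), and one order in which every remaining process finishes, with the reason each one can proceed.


The deadlocked set is W4 and W8.
Key observation: the loop W4 -> W8 -> W4 blocks itself forever; no other process is dragged down with it.
A valid finishing order for the others: W3, W5, W9.
Check, step by step:
  run W3 (it waits on nothing); releases res-8
  run W5 (it waits on nothing); releases res-10 and res-0
  W9: everything it awaited (res-10 and res-8) is free; runs, freeing res-13


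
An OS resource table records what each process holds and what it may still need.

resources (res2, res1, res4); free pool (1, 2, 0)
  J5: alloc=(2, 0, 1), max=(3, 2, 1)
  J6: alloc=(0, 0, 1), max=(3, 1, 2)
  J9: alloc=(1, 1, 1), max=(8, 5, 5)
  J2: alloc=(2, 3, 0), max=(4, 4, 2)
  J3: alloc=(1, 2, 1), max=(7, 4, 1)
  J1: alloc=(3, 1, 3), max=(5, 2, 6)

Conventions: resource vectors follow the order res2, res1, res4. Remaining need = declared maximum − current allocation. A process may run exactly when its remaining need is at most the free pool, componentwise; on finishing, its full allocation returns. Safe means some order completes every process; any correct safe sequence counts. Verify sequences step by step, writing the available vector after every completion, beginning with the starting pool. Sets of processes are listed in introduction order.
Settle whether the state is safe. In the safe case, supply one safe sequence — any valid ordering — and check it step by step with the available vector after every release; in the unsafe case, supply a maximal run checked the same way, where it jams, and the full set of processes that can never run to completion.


UNSAFE.
Key observation: after J5, J6, J2 the pool peaks at (5, 5, 2), and each blocked process is short somewhere: J9 on res2, res4; J3 on res2; J1 on res4.
A maximal execution: J5, J6, J2 — then nothing else fits. Verifying each step:
  pool = (1, 2, 0)
  J5: need (1, 2, 0) fits (1, 2, 0); releases (2, 0, 1), pool now (3, 2, 1)
  J6: need (3, 1, 1) fits (3, 2, 1); releases (0, 0, 1), pool now (3, 2, 2)
  J2: need (2, 1, 2) fits (3, 2, 2); releases (2, 3, 0), pool now (5, 5, 2)
  J9 cannot run: need (7, 4, 4) vs free (5, 5, 2) (insufficient res2 and res4)
  J3 cannot run: need (6, 2, 0) vs free (5, 5, 2) (insufficient res2)
  J1 cannot run: need (2, 1, 3) vs free (5, 5, 2) (insufficient res4)
Permanently blocked: J9, J3 and J1.


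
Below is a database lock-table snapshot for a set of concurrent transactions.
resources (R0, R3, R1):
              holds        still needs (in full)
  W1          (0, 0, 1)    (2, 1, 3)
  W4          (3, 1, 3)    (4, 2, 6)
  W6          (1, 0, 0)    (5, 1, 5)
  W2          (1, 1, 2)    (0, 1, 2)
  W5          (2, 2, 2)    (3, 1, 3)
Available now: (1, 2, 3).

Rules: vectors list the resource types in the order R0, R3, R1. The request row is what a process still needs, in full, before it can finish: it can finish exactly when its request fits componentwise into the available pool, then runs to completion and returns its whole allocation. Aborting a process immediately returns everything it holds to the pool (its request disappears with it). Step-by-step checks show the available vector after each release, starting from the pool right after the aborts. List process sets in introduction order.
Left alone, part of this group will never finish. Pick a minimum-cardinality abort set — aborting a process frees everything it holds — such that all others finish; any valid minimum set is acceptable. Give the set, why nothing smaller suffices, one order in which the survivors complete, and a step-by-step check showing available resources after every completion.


Abort W5.
Key observation: W4 could never have finished before the abort; with (2, 2, 2) returned by W5, it fits at step 2.
No smaller set exists: with zero aborts the deadlock remains.
One survivor order: W2, W4, W1, W6. Walking it through (post-abort pool first):
  pool = (3, 4, 5)
  run W2 (needs (0, 1, 2), free (3, 4, 5)); after release of (1, 1, 2) the pool is (4, 5, 7)
  run W4 (needs (4, 2, 6), free (4, 5, 7)); after release of (3, 1, 3) the pool is (7, 6, 10)
  run W1 (needs (2, 1, 3), free (7, 6, 10)); after release of (0, 0, 1) the pool is (7, 6, 11)
  run W6 (needs (5, 1, 5), free (7, 6, 11)); after release of (1, 0, 0) the pool is (8, 6, 11)


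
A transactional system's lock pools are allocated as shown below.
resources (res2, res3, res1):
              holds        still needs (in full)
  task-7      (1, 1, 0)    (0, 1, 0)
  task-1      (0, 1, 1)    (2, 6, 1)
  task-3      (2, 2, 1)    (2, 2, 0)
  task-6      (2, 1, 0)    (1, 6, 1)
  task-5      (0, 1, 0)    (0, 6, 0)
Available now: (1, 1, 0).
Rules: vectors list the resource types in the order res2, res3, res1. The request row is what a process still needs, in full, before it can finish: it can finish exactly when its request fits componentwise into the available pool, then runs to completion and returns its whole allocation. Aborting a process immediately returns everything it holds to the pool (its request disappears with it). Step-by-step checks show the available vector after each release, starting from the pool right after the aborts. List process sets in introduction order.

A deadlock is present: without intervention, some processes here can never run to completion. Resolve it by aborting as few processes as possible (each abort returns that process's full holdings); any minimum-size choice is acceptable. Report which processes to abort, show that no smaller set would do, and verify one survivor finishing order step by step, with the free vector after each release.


The answer: abort task-1 and task-6.
Key observation: aborting task-1 and task-6 returns (2, 2, 1), and task-5 — hopeless before — runs at step 3 with the returned capacity in the pool.
Why nothing smaller works — every single abort fails: task-7 alone leaves task-1 blocked (short on res3); task-1 alone leaves task-6 blocked (short on res3); task-3 alone leaves task-1 blocked (short on res3); task-6 alone leaves task-1 blocked (short on res3); task-5 alone leaves task-1 blocked (short on res3).
The survivors complete as task-7, task-3, task-5. Walking it through (starting from the post-abort pool):
  pool = (3, 3, 1)
  task-7 needs (0, 1, 0) <= (3, 3, 1) -> finishes; pool += (1, 1, 0) = (4, 4, 1)
  task-3 needs (2, 2, 0) <= (4, 4, 1) -> finishes; pool += (2, 2, 1) = (6, 6, 2)
  task-5 needs (0, 6, 0) <= (6, 6, 2) -> finishes; pool += (0, 1, 0) = (6, 7, 2)


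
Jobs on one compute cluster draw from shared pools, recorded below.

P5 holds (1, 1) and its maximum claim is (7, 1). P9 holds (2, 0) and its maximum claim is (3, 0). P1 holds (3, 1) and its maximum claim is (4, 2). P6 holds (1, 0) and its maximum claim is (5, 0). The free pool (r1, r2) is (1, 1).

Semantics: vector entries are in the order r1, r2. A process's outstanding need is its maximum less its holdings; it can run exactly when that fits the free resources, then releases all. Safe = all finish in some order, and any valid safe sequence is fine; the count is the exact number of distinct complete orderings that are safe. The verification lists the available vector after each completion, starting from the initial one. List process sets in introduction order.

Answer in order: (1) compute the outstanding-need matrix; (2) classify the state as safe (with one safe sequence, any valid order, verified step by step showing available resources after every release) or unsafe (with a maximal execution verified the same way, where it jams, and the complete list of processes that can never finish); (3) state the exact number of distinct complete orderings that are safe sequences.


(1) Need matrix, components ordered r1, r2:
  P5: (6, 0)
  P9: (1, 0)
  P1: (1, 1)
  P6: (4, 0)
(2) SAFE — a valid safe sequence is P1, P9, P6, P5.
Key observation: reading the order forward, P1 is the first process whose need (1, 1) meets the free pool (1, 1) exactly on a resource it requests.
Check, step by step:
  pool = (1, 1)
  run P1 (needs (1, 1), free (1, 1)); after release of (3, 1) the pool is (4, 2)
  run P9 (needs (1, 0), free (4, 2)); after release of (2, 0) the pool is (6, 2)
  run P6 (needs (4, 0), free (6, 2)); after release of (1, 0) the pool is (7, 2)
  run P5 (needs (6, 0), free (7, 2)); after release of (1, 1) the pool is (8, 3)
(3) Precisely 5 of the possible complete orderings are safe sequences.


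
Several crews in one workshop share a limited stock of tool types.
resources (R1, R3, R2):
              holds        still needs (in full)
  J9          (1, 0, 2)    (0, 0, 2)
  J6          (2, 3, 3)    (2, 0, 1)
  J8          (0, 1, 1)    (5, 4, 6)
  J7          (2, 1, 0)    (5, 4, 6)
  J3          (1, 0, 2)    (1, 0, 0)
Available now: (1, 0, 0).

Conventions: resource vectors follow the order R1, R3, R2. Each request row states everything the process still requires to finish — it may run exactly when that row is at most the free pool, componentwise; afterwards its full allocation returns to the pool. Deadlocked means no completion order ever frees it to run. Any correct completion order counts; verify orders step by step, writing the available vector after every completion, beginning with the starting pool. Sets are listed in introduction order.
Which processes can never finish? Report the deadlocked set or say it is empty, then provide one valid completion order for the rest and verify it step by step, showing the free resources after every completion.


Deadlocked: J8 and J7.
Key observation: after J3, J6, J9 complete, (5, 3, 7) is the best the pool ever gets, yet each leftover process wants more R3.
A valid finishing order for the others: J3, J6, J9. Verifying each step:
  pool = (1, 0, 0)
  J3: need (1, 0, 0) fits (1, 0, 0); releases (1, 0, 2), pool now (2, 0, 2)
  J6: need (2, 0, 1) fits (2, 0, 2); releases (2, 3, 3), pool now (4, 3, 5)
  J9: need (0, 0, 2) fits (4, 3, 5); releases (1, 0, 2), pool now (5, 3, 7)
None of the blocked processes ever fits:
  J8 still needs (5, 4, 6) but only (5, 3, 7) is free — short on R3
  J7 still needs (5, 4, 6) but only (5, 3, 7) is free — short on R3


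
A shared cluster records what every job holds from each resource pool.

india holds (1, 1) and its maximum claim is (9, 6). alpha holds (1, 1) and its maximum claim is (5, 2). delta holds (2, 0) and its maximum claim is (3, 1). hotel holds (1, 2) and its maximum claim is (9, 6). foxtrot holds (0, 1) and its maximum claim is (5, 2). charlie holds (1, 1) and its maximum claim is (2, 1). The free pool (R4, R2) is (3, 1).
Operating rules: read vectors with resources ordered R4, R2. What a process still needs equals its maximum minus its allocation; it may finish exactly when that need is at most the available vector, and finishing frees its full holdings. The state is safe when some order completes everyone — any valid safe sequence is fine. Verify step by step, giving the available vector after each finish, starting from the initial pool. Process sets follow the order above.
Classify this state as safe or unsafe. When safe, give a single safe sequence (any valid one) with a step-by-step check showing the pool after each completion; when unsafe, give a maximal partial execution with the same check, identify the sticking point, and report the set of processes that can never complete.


UNSAFE — no complete ordering exists.
Key observation: the pool after delta, alpha, foxtrot, charlie is (7, 4); every surviving request exceeds it in R4, so progress ends there.
A maximal execution: delta, alpha, foxtrot, charlie — then nothing else fits. Walking it through:
  pool = (3, 1)
  run delta (needs (1, 1), free (3, 1)); after release of (2, 0) the pool is (5, 1)
  run alpha (needs (4, 1), free (5, 1)); after release of (1, 1) the pool is (6, 2)
  run foxtrot (needs (5, 1), free (6, 2)); after release of (0, 1) the pool is (6, 3)
  run charlie (needs (1, 0), free (6, 3)); after release of (1, 1) the pool is (7, 4)
  india still needs (8, 5) but only (7, 4) is free — short on R4 and R2
  hotel still needs (8, 4) but only (7, 4) is free — short on R4
Processes that can never finish: india and hotel.


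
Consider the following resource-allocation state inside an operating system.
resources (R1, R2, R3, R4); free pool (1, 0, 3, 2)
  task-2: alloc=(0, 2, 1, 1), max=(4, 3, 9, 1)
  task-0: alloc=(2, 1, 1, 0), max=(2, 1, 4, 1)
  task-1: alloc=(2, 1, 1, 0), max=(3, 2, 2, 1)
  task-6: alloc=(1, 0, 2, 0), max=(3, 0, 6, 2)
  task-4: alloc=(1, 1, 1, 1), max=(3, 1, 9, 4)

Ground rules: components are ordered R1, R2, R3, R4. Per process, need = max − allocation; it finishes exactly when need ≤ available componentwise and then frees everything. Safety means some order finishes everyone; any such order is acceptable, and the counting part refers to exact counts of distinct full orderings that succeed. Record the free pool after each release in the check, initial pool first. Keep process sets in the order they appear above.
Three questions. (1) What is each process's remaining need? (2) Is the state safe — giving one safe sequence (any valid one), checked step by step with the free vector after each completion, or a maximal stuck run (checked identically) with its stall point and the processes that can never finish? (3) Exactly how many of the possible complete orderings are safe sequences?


(1) Need matrix, components ordered R1, R2, R3, R4:
  task-2: (4, 1, 8, 0)
  task-0: (0, 0, 3, 1)
  task-1: (1, 1, 1, 1)
  task-6: (2, 0, 4, 2)
  task-4: (2, 0, 8, 3)
(2) The state is UNSAFE.
Key observation: no order helps: past task-0, task-6, task-1, the free pool tops out at (6, 2, 7, 2), below what each blocked process needs in R3.
Going as far as possible: task-0, task-6, task-1; after that, nothing fits. Walking it through:
  pool = (1, 0, 3, 2)
  task-0 needs (0, 0, 3, 1) <= (1, 0, 3, 2) -> finishes; pool += (2, 1, 1, 0) = (3, 1, 4, 2)
  task-6 needs (2, 0, 4, 2) <= (3, 1, 4, 2) -> finishes; pool += (1, 0, 2, 0) = (4, 1, 6, 2)
  task-1 needs (1, 1, 1, 1) <= (4, 1, 6, 2) -> finishes; pool += (2, 1, 1, 0) = (6, 2, 7, 2)
  blocked: task-2 wants (4, 1, 8, 0), pool (6, 2, 7, 2) — not enough R3
  blocked: task-4 wants (2, 0, 8, 3), pool (6, 2, 7, 2) — not enough R3 and R4
Never able to finish: task-2 and task-4.
(3) The exact count: 0 of the possible complete orderings are safe sequences.


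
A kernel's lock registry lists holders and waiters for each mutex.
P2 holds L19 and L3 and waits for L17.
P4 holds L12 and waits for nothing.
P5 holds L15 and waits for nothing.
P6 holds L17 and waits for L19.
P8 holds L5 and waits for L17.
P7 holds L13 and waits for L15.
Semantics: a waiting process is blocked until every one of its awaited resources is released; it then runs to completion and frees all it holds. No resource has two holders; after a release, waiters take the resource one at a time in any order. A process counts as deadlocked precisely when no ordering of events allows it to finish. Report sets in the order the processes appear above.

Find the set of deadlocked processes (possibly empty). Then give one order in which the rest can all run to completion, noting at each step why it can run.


The deadlocked set is P2, P6 and P8.
Key observation: the waits loop around P2 -> P6 -> P2 with no way out; P8 waits into the deadlock from upstream.
One completion order for the rest: P4, P5, P7.
Step-by-step check:
  P4: no waits; runs immediately, freeing L12
  P5: no waits; runs immediately, freeing L15
  run P7 (all its waits — L15 — are resolved); releases L13


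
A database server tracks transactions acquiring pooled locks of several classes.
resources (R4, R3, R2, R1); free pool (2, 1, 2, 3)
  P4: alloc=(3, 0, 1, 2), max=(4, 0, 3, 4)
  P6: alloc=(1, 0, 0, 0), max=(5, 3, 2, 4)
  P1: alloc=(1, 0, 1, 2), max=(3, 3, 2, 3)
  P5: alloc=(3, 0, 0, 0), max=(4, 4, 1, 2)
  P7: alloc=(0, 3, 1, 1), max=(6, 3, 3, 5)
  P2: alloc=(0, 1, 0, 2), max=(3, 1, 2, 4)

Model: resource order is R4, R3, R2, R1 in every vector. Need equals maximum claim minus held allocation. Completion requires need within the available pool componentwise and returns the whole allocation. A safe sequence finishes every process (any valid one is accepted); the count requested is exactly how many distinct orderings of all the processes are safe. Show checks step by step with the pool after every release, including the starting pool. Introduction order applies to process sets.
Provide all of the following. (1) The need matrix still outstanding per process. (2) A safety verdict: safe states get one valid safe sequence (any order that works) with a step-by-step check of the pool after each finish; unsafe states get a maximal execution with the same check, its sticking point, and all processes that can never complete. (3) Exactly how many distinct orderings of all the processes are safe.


(1) Outstanding need per process (order R4, R3, R2, R1):
  P4: (1, 0, 2, 2)
  P6: (4, 3, 2, 4)
  P1: (2, 3, 1, 1)
  P5: (1, 4, 1, 2)
  P7: (6, 0, 2, 4)
  P2: (3, 0, 2, 2)
(2) UNSAFE.
Key observation: after P4, P2 the pool peaks at (5, 2, 3, 7), and each blocked process is short somewhere: P6 on R3; P1 on R3; P5 on R3; P7 on R4.
A maximal execution: P4, P2 — then nothing else fits. Walking it through:
  pool = (2, 1, 2, 3)
  P4 needs (1, 0, 2, 2) <= (2, 1, 2, 3) -> finishes; pool += (3, 0, 1, 2) = (5, 1, 3, 5)
  P2 needs (3, 0, 2, 2) <= (5, 1, 3, 5) -> finishes; pool += (0, 1, 0, 2) = (5, 2, 3, 7)
  P6 still needs (4, 3, 2, 4) but only (5, 2, 3, 7) is free — short on R3
  P1 still needs (2, 3, 1, 1) but only (5, 2, 3, 7) is free — short on R3
  P5 still needs (1, 4, 1, 2) but only (5, 2, 3, 7) is free — short on R3
  P7 still needs (6, 0, 2, 4) but only (5, 2, 3, 7) is free — short on R4
Never able to finish: P6, P1, P5 and P7.
(3) Exactly 0 of the possible complete orderings are safe sequences.


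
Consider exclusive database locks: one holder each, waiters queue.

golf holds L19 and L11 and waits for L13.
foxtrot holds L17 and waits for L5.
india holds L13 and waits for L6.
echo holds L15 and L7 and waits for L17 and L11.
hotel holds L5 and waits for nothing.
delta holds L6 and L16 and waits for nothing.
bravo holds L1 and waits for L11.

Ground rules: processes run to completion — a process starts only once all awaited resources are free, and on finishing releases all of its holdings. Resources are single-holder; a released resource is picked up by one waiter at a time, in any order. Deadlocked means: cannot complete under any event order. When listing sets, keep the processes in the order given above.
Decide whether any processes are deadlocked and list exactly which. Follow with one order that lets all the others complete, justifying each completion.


The deadlocked set is empty.
Key observation: every chain of waits terminates; starting from the processes that wait on nothing, all the rest unlock in turn.
One completion order for the rest: delta, hotel, india, foxtrot, golf, bravo, echo.
Check, step by step:
  delta waits on nothing -> runs at once and releases L6 and L16
  hotel waits on nothing -> runs at once and releases L5
  india: everything it awaited (L6) is free; runs, freeing L13
  foxtrot: everything it awaited (L5) is free; runs, freeing L17
  golf: everything it awaited (L13) is free; runs, freeing L19 and L11
  bravo: everything it awaited (L11) is free; runs, freeing L1
  echo: everything it awaited (L17 and L11) is free; runs, freeing L15 and L7


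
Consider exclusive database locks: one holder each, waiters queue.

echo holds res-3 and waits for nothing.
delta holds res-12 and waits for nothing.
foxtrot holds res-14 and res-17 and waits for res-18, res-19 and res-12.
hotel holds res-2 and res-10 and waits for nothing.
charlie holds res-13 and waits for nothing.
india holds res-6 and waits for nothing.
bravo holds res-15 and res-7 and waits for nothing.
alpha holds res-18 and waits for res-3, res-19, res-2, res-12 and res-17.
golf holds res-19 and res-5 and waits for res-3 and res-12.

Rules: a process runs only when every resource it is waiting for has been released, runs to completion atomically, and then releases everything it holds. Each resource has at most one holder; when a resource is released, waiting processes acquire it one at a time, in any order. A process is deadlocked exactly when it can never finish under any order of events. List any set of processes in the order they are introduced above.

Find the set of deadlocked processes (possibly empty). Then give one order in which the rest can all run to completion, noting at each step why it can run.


Deadlocked set: foxtrot and alpha.
Key observation: the waits loop around foxtrot -> alpha -> foxtrot with no way out; no other process is dragged down with it.
One completion order for the rest: charlie, delta, echo, golf, bravo, india, hotel.
Step-by-step check:
  charlie: no waits; runs immediately, freeing res-13
  delta: no waits; runs immediately, freeing res-12
  echo: no waits; runs immediately, freeing res-3
  golf: everything it awaited (res-3 and res-12) is free; runs, freeing res-19 and res-5
  bravo: no waits; runs immediately, freeing res-15 and res-7
  india: no waits; runs immediately, freeing res-6
  hotel: no waits; runs immediately, freeing res-2 and res-10


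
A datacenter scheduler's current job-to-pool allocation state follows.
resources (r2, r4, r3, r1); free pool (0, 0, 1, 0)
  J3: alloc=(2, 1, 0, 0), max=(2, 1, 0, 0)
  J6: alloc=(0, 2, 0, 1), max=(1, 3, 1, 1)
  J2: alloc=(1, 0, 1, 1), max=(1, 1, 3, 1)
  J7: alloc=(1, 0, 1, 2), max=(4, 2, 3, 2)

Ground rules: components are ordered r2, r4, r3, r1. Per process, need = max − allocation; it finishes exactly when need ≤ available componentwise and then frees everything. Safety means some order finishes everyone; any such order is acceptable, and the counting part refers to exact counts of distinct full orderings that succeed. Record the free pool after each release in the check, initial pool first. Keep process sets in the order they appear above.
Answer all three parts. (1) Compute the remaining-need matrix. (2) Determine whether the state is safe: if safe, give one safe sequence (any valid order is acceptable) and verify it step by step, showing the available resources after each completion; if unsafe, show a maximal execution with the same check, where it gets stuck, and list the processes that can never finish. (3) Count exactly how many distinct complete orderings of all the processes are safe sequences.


(1) Remaining need (order r2, r4, r3, r1):
  J3: (0, 0, 0, 0)
  J6: (1, 1, 1, 0)
  J2: (0, 1, 2, 0)
  J7: (3, 2, 2, 0)
(2) UNSAFE.
Key observation: r3 is the bottleneck — with J3, J6 done the pool holds (2, 3, 1, 1), short of every remaining need.
The run J3, J6 cannot be extended any further. Check, step by step:
  pool = (0, 0, 1, 0)
  J3 needs (0, 0, 0, 0) <= (0, 0, 1, 0) -> finishes; pool += (2, 1, 0, 0) = (2, 1, 1, 0)
  J6 needs (1, 1, 1, 0) <= (2, 1, 1, 0) -> finishes; pool += (0, 2, 0, 1) = (2, 3, 1, 1)
  J2 still needs (0, 1, 2, 0) but only (2, 3, 1, 1) is free — short on r3
  J7 still needs (3, 2, 2, 0) but only (2, 3, 1, 1) is free — short on r2 and r3
Never able to finish: J2 and J7.
(3) Exactly 0 of the possible complete orderings are safe sequences.


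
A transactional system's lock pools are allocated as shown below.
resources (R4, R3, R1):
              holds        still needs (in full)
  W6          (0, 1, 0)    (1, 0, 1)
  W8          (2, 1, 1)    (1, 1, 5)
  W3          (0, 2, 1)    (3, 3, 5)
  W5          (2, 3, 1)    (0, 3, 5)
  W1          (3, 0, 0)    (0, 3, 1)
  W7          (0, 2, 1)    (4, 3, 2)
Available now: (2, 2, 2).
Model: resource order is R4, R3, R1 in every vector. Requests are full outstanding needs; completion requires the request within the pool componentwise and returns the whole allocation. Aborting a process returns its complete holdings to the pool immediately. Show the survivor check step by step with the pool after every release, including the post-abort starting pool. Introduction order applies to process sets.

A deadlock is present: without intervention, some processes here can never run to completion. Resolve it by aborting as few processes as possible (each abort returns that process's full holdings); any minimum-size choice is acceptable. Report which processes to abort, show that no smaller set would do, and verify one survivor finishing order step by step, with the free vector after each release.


Abort W8 and W5.
Key observation: W3 had no path to completion before; after the abort of W8 and W5 ((4, 4, 2) returned), step 4 is where it fits.
Minimality, checking each single-abort alternative: W6 alone leaves W8 blocked (short on R1); W8 alone leaves W3 blocked (short on R1); W3 alone leaves W8 blocked (short on R1); W5 alone leaves W8 blocked (short on R1); W1 alone leaves W8 blocked (short on R1); W7 alone leaves W8 blocked (short on R1).
The survivors complete as W6, W7, W1, W3. Step-by-step check (starting from the post-abort pool):
  pool = (6, 6, 4)
  W6 needs (1, 0, 1) <= (6, 6, 4) -> finishes; pool += (0, 1, 0) = (6, 7, 4)
  W7 needs (4, 3, 2) <= (6, 7, 4) -> finishes; pool += (0, 2, 1) = (6, 9, 5)
  W1 needs (0, 3, 1) <= (6, 9, 5) -> finishes; pool += (3, 0, 0) = (9, 9, 5)
  W3 needs (3, 3, 5) <= (9, 9, 5) -> finishes; pool += (0, 2, 1) = (9, 11, 6)


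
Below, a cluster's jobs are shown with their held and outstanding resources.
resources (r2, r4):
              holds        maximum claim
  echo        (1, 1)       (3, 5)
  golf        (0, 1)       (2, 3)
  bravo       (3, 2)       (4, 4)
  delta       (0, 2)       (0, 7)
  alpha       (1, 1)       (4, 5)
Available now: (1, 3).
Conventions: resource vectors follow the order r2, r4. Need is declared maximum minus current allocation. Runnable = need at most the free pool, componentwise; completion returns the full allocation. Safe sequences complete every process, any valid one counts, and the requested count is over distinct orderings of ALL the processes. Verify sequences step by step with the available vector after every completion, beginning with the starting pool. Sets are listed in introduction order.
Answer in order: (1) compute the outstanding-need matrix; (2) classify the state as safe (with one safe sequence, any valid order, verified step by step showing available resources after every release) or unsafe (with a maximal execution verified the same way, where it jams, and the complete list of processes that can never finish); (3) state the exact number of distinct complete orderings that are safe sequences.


(1) Need matrix, components ordered r2, r4:
  echo: (2, 4)
  golf: (2, 2)
  bravo: (1, 2)
  delta: (0, 5)
  alpha: (3, 4)
(2) SAFE — a valid safe sequence is bravo, delta, alpha, echo, golf.
Key observation: the first exact fit in this order is bravo — it needs (1, 2) with (1, 3) free, meeting a requested resource to the last unit.
Walking it through:
  pool = (1, 3)
  bravo needs (1, 2) <= (1, 3) -> finishes; pool += (3, 2) = (4, 5)
  delta needs (0, 5) <= (4, 5) -> finishes; pool += (0, 2) = (4, 7)
  alpha needs (3, 4) <= (4, 7) -> finishes; pool += (1, 1) = (5, 8)
  echo needs (2, 4) <= (5, 8) -> finishes; pool += (1, 1) = (6, 9)
  golf needs (2, 2) <= (6, 9) -> finishes; pool += (0, 1) = (6, 10)
(3) The exact count: 24 of the possible complete orderings are safe sequences.


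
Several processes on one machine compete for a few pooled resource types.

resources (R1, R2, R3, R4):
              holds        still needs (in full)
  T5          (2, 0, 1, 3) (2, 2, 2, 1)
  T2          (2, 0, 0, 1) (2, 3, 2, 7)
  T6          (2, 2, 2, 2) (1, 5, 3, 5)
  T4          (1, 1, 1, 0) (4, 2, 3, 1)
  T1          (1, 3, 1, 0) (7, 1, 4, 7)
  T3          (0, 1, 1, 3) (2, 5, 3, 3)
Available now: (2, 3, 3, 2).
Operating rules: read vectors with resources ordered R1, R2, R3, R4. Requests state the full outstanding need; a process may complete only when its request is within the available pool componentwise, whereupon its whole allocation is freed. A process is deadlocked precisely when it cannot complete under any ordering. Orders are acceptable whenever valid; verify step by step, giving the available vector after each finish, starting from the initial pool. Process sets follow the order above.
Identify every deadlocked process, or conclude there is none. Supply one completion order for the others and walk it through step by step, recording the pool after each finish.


Deadlocked set: T2, T6, T1 and T3.
Key observation: after T5, T4 the pool peaks at (5, 4, 5, 5), and each blocked process is short somewhere: T2 on R4; T6 on R2; T1 on R1, R4; T3 on R2.
One completion order for the rest: T5, T4. Walking it through:
  pool = (2, 3, 3, 2)
  run T5 (needs (2, 2, 2, 1), free (2, 3, 3, 2)); after release of (2, 0, 1, 3) the pool is (4, 3, 4, 5)
  run T4 (needs (4, 2, 3, 1), free (4, 3, 4, 5)); after release of (1, 1, 1, 0) the pool is (5, 4, 5, 5)
The stuck group stays short no matter what:
  T2 cannot run: need (2, 3, 2, 7) vs free (5, 4, 5, 5) (insufficient R4)
  T6 cannot run: need (1, 5, 3, 5) vs free (5, 4, 5, 5) (insufficient R2)
  T1 cannot run: need (7, 1, 4, 7) vs free (5, 4, 5, 5) (insufficient R1 and R4)
  T3 cannot run: need (2, 5, 3, 3) vs free (5, 4, 5, 5) (insufficient R2)


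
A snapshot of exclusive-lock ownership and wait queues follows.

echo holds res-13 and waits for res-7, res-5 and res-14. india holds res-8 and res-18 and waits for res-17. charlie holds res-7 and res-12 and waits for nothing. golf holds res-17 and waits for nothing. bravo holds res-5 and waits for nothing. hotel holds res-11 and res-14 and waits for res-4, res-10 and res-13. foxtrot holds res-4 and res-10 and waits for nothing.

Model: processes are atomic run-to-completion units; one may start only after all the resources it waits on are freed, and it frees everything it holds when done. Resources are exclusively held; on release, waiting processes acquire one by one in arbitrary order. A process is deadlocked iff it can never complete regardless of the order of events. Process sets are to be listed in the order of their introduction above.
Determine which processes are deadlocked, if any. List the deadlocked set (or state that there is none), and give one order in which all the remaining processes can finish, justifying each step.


Deadlocked set: echo and hotel.
Key observation: nobody on the ring echo -> hotel -> echo can start until another member finishes, which never happens; no other process is dragged down with it.
One completion order for the rest: golf, foxtrot, charlie, india, bravo.
Step-by-step check:
  golf waits on nothing -> runs at once and releases res-17
  foxtrot waits on nothing -> runs at once and releases res-4 and res-10
  charlie waits on nothing -> runs at once and releases res-7 and res-12
  run india (all its waits — res-17 — are resolved); releases res-8 and res-18
  bravo waits on nothing -> runs at once and releases res-5


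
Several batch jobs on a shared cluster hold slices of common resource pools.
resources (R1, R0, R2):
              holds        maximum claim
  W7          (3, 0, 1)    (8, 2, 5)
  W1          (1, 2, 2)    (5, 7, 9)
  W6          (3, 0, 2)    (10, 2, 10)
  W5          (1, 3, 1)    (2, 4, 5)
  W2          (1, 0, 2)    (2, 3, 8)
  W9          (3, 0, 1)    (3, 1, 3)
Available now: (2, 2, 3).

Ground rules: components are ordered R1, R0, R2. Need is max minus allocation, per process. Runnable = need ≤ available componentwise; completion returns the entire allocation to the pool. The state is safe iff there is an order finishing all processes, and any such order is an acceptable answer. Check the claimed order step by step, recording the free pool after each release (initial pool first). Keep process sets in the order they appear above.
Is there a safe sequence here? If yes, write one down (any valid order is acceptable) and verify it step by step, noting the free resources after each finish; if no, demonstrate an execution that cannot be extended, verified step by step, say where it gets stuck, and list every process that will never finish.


SAFE. One safe sequence: W9, W7, W5, W2, W1, W6.
Key observation: W7 marks the first exact bind of the order: its need (5, 2, 4) fits the free (5, 2, 4) with zero slack on a requested resource.
Step-by-step check:
  pool = (2, 2, 3)
  W9 needs (0, 1, 2) <= (2, 2, 3) -> finishes; pool += (3, 0, 1) = (5, 2, 4)
  W7 needs (5, 2, 4) <= (5, 2, 4) -> finishes; pool += (3, 0, 1) = (8, 2, 5)
  W5 needs (1, 1, 4) <= (8, 2, 5) -> finishes; pool += (1, 3, 1) = (9, 5, 6)
  W2 needs (1, 3, 6) <= (9, 5, 6) -> finishes; pool += (1, 0, 2) = (10, 5, 8)
  W1 needs (4, 5, 7) <= (10, 5, 8) -> finishes; pool += (1, 2, 2) = (11, 7, 10)
  W6 needs (7, 2, 8) <= (11, 7, 10) -> finishes; pool += (3, 0, 2) = (14, 7, 12)


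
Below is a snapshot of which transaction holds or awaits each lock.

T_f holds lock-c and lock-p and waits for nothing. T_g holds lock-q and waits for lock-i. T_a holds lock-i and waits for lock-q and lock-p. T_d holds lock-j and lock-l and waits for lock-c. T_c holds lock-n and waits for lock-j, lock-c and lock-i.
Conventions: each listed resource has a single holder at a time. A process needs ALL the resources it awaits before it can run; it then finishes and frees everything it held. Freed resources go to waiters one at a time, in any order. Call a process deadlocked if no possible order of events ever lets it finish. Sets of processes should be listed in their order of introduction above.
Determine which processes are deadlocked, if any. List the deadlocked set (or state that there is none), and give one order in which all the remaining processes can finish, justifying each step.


The deadlocked set is T_g, T_a and T_c.
Key observation: the knot is the closed ring of waits T_g -> T_a -> T_g; T_c waits into the deadlock from upstream.
A valid finishing order for the others: T_f, T_d.
Verifying each step:
  run T_f (it waits on nothing); releases lock-c and lock-p
  T_d: everything it awaited (lock-c) is free; runs, freeing lock-j and lock-l


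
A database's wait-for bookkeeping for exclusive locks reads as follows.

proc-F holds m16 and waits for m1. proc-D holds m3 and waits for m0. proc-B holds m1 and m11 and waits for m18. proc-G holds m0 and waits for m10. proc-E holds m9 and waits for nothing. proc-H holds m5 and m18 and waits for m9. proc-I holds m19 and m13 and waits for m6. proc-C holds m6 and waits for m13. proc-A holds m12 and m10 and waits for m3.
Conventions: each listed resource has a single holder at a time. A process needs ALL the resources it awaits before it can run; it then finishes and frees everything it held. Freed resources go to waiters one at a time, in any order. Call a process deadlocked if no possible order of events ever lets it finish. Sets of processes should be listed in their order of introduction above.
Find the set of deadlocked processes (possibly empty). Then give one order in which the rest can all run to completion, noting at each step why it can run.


Deadlocked set: proc-D, proc-G, proc-I, proc-C and proc-A.
Key observation: the wait chain closes on itself along proc-D -> proc-G -> proc-A -> proc-D; proc-I and proc-C are caught in further circular waits.
The rest can finish in the order proc-E, proc-H, proc-B, proc-F.
Walking it through:
  proc-E waits on nothing -> runs at once and releases m9
  proc-H: everything it awaited (m9) is free; runs, freeing m5 and m18
  proc-B: everything it awaited (m18) is free; runs, freeing m1 and m11
  proc-F: everything it awaited (m1) is free; runs, freeing m16


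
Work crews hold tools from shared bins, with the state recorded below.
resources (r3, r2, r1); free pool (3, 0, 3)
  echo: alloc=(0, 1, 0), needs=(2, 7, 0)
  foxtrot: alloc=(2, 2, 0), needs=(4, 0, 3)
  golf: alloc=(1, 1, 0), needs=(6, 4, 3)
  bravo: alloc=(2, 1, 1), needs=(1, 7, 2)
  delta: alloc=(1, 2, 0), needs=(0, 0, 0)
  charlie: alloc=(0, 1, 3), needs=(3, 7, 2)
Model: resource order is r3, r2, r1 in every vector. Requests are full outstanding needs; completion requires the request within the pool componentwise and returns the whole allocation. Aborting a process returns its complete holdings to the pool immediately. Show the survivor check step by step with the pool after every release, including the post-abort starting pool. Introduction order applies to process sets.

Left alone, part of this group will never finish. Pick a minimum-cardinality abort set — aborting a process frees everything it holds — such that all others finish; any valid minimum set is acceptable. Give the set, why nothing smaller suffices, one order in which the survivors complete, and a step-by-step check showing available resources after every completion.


The answer: abort bravo and charlie.
Key observation: the deadlocked echo becomes finishable only because bravo and charlie released (2, 2, 4); it completes at step 4 below.
Minimality, checking each single-abort alternative: echo alone leaves bravo blocked (short on r2); foxtrot alone leaves echo blocked (short on r2); golf alone leaves echo blocked (short on r2); bravo alone leaves echo blocked (short on r2); delta alone leaves echo blocked (short on r2); charlie alone leaves echo blocked (short on r2).
Survivors finish in the order: delta, foxtrot, golf, echo. Verifying each step (pool after the aborts first):
  pool = (5, 2, 7)
  delta needs (0, 0, 0) <= (5, 2, 7) -> finishes; pool += (1, 2, 0) = (6, 4, 7)
  foxtrot needs (4, 0, 3) <= (6, 4, 7) -> finishes; pool += (2, 2, 0) = (8, 6, 7)
  golf needs (6, 4, 3) <= (8, 6, 7) -> finishes; pool += (1, 1, 0) = (9, 7, 7)
  echo needs (2, 7, 0) <= (9, 7, 7) -> finishes; pool += (0, 1, 0) = (9, 8, 7)
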